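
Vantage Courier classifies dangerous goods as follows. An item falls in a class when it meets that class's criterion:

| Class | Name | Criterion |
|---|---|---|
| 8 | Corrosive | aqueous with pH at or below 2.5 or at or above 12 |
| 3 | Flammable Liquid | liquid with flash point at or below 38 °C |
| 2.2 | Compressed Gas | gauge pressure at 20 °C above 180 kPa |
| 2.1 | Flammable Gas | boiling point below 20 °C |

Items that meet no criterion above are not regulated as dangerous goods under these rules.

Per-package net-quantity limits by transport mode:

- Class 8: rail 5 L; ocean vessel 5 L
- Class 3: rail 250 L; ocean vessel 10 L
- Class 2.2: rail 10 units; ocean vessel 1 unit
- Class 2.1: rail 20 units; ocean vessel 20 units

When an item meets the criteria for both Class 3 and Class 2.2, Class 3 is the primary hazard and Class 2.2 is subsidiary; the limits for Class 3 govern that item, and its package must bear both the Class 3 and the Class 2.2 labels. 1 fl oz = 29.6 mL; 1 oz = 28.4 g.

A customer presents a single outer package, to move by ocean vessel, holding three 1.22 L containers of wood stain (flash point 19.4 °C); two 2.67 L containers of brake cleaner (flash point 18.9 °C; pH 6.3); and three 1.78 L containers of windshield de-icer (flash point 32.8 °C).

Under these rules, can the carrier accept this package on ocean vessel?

No

Flash point 19.4 °C meets the Class 3 criterion (Flammable Liquid), so the wood stain is Class 3.
Brake cleaner: flash point 18.9 °C ≤ 38 °C → Class 3 (Flammable Liquid).
Flash point 32.8 °C meets the Class 3 criterion (Flammable Liquid), so the windshield de-icer is Class 3.
Total Class 3: (three 1.22 L containers = 3.66 L) + (two 2.67 L containers = 5.34 L) + (three 1.78 L containers = 5.34 L) = 14.34 L.
14.34 L > 10 L (ocean vessel limit, Class 3) — over the limit.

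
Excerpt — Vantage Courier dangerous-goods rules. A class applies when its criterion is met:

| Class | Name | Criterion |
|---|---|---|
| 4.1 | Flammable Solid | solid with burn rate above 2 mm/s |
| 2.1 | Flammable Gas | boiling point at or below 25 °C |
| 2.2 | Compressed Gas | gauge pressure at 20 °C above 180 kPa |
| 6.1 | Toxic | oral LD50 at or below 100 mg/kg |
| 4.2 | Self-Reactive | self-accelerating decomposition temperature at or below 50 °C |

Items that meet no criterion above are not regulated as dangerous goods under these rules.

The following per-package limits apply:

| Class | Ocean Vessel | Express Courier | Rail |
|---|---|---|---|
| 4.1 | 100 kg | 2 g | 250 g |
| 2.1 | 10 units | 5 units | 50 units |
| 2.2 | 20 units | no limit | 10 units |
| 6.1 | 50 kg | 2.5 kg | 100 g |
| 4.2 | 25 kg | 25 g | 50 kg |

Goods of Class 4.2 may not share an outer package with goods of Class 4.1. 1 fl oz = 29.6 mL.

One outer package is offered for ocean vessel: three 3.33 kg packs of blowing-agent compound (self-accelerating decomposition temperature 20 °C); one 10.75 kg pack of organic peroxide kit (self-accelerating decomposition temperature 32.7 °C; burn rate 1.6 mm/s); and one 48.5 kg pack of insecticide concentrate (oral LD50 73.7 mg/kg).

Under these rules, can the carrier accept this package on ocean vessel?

Self-accelerating decomposition temperature 20 °C meets the Class 4.2 criterion (Self-Reactive), so the blowing-agent compound is Class 4.2.
Self-accelerating decomposition temperature 32.7 °C meets the Class 4.2 criterion (Self-Reactive), so the organic peroxide kit is Class 4.2.
Oral LD50 73.7 mg/kg meets the Class 6.1 criterion (Toxic), so the insecticide concentrate is Class 6.1.
Total Class 4.2: (three 3.33 kg packs = 9.99 kg) + 10.75 kg = 20.74 kg.
20.74 kg is within the ocean vessel limit of 25 kg for Class 4.2.
Class 6.1 quantity: 48.5 kg.
That is within the Class 6.1 ocean vessel limit of 50 kg.
The segregation rule (Class 4.2 with Class 4.1) does not apply to Class 4.2 with Class 6.1.
Every hazard class is within its ocean vessel limit and no segregation rule is violated.

Yes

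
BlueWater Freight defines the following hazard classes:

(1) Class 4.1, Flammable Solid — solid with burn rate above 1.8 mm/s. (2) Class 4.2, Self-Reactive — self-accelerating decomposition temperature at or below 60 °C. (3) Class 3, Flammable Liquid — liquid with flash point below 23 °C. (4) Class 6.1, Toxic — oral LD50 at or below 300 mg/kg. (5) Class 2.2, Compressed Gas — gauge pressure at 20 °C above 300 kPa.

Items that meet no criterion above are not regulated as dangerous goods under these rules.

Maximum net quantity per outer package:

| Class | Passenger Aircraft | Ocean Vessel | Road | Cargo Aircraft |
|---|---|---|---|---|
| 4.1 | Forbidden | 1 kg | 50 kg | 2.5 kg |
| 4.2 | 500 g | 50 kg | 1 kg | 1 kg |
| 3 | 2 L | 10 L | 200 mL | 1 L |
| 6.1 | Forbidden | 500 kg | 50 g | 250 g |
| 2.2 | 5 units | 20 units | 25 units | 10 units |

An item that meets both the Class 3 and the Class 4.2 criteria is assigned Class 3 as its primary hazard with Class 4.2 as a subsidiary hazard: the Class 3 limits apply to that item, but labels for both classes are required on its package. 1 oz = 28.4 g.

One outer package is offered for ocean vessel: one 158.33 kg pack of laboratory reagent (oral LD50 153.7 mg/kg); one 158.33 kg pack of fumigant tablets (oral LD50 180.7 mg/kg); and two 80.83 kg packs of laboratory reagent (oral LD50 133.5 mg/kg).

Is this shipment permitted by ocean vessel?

Yes

With oral LD50 153.7 mg/kg (≤ 300 mg/kg), the laboratory reagent falls in Class 6.1.
The fumigant tablets have oral LD50 180.7 mg/kg, which is ≤ 300 mg/kg, so they are Class 6.1 (Toxic).
Laboratory reagent: oral LD50 133.5 mg/kg ≤ 300 mg/kg → Class 6.1 (Toxic).
Class 6.1 net quantity: 158.33 kg + 158.33 kg + (two 80.83 kg packs = 161.66 kg) = 478.32 kg.
That is within the Class 6.1 ocean vessel limit of 500 kg.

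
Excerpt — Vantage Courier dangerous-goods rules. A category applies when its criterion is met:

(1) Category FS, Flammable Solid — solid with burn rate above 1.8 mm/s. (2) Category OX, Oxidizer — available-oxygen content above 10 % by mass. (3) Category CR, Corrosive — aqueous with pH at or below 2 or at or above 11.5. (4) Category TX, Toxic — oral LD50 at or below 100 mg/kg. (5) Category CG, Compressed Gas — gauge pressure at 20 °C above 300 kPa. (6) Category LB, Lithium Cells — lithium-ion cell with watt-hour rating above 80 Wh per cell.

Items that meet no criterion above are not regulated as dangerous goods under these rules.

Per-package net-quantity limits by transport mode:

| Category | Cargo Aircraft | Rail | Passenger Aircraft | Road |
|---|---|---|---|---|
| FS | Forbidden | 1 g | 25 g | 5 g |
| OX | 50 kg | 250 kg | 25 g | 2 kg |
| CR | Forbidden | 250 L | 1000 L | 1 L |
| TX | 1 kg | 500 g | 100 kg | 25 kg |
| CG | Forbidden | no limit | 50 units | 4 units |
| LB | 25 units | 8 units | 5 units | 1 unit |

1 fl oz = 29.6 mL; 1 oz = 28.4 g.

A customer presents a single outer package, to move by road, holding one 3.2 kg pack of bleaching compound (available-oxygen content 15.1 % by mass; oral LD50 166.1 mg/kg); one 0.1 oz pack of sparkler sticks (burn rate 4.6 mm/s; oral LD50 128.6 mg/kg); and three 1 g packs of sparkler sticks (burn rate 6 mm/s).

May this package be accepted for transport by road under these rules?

The bleaching compound has available-oxygen content 15.1 % by mass, which is > 10 % by mass, so it is Category OX (Oxidizer).
Burn rate 4.6 mm/s meets the Category FS criterion (Flammable Solid), so the sparkler sticks are Category FS.
Sparkler sticks: burn rate 6 mm/s > 1.8 mm/s → Category FS (Flammable Solid).
Category OX quantity: 3.2 kg.
3.2 kg > 2 kg (road limit, Category OX) — over the limit.
Category FS net quantity: (one 0.1 oz pack = 2.84 g) + (three 1 g packs = 3 g) = 5.84 g.
5.84 g exceeds the road limit of 5 g for Category FS.

No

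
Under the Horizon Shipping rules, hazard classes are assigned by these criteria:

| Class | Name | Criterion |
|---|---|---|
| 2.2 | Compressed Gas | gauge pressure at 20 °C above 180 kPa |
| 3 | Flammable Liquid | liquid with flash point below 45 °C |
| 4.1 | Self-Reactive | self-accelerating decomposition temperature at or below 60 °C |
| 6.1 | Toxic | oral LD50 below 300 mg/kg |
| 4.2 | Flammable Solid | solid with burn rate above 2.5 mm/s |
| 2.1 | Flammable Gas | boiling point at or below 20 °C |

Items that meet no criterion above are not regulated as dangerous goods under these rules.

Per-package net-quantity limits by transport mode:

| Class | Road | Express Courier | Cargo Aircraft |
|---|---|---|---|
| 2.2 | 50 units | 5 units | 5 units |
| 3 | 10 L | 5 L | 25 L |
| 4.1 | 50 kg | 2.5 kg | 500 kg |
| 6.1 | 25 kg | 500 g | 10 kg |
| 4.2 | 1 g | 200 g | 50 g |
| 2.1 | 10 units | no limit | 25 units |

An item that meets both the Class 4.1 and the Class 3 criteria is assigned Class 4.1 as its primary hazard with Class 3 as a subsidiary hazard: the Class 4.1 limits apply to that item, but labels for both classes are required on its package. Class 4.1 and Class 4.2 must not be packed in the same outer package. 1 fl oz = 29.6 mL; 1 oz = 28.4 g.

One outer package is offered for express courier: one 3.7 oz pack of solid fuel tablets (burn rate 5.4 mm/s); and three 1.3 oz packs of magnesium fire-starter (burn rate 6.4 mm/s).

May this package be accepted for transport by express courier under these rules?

No

With burn rate 5.4 mm/s (> 2.5 mm/s), the solid fuel tablets fall in Class 4.2.
Magnesium fire-starter: burn rate 6.4 mm/s > 2.5 mm/s → Class 4.2 (Flammable Solid).
Total Class 4.2: (one 3.7 oz pack = 105.08 g) + (three 1.3 oz packs = 110.76 g) = 215.84 g.
215.84 g > 200 g (express courier limit, Class 4.2) — over the limit.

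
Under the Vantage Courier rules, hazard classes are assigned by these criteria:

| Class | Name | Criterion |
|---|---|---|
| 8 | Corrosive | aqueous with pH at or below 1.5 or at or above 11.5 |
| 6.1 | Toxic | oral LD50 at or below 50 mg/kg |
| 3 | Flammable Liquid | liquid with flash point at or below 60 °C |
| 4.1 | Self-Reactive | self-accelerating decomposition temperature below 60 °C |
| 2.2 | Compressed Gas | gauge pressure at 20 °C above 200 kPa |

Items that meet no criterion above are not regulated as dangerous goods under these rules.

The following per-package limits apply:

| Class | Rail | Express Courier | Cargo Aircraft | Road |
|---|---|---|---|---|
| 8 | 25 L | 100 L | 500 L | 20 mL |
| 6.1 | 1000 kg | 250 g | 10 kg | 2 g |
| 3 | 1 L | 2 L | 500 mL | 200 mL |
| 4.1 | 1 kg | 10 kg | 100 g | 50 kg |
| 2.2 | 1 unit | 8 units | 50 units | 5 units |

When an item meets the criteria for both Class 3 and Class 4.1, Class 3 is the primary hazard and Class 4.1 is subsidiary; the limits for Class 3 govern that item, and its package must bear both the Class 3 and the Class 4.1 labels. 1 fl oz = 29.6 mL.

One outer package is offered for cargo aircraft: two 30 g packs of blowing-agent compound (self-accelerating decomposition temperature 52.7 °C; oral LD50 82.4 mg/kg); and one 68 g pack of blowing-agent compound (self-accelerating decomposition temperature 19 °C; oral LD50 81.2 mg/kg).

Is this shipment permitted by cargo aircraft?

No

The blowing-agent compound has self-accelerating decomposition temperature 52.7 °C, which is < 60 °C, so it is Class 4.1 (Self-Reactive).
With self-accelerating decomposition temperature 19 °C (< 60 °C), the blowing-agent compound falls in Class 4.1.
Class 4.1 net quantity: (two 30 g packs = 60 g) + 68 g = 128 g.
That exceeds the Class 4.1 cargo aircraft limit of 100 g.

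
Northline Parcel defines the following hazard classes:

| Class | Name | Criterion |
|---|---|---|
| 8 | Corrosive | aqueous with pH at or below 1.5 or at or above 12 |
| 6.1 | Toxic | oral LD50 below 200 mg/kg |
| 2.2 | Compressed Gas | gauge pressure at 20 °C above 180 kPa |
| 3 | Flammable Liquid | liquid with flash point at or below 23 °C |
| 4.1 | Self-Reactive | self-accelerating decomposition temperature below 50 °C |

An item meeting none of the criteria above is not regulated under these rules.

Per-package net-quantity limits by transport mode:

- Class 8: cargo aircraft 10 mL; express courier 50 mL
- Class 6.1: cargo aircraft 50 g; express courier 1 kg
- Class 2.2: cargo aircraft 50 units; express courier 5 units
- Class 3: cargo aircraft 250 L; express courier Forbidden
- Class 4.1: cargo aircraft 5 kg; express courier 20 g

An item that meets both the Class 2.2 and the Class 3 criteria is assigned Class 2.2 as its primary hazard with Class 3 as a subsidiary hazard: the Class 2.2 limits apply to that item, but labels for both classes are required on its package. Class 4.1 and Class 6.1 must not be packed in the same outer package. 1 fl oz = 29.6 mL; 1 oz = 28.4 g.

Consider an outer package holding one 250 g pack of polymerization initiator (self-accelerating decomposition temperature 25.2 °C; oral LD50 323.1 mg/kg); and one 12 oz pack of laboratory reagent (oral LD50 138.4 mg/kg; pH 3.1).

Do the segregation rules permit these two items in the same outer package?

With self-accelerating decomposition temperature 25.2 °C (< 50 °C), the polymerization initiator falls in Class 4.1.
Oral LD50 138.4 mg/kg meets the Class 6.1 criterion (Toxic), so the laboratory reagent is Class 6.1.
Class 4.1 and Class 6.1 may not share an outer package.

No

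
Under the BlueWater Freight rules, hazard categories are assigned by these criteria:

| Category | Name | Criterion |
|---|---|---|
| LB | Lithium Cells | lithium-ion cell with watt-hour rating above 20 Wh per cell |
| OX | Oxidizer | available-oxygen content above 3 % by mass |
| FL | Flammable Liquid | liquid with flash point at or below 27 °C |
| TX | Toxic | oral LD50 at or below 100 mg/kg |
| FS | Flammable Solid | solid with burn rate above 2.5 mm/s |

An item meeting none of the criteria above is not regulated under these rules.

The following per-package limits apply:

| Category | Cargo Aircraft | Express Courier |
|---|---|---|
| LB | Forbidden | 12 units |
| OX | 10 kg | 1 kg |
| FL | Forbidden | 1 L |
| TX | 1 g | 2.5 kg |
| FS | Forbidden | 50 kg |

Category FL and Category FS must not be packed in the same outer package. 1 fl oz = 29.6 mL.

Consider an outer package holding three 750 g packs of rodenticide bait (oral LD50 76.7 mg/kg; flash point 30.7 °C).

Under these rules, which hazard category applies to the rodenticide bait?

With oral LD50 76.7 mg/kg (≤ 100 mg/kg), the rodenticide bait falls in Category TX.

Category TX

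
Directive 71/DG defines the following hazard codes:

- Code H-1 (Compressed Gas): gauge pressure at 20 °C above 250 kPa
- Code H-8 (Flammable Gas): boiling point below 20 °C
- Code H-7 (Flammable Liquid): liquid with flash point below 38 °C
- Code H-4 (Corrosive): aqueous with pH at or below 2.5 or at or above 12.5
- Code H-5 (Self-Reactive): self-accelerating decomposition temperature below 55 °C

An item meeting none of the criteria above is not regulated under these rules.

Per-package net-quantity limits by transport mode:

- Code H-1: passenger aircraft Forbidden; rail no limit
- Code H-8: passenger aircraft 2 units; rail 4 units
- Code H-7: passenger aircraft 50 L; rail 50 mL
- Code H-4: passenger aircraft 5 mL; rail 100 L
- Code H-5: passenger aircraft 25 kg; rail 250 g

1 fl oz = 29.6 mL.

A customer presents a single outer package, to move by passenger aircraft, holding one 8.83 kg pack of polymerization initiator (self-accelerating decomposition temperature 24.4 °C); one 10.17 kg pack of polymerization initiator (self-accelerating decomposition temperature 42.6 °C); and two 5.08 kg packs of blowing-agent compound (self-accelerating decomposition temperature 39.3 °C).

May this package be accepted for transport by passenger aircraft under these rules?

No

With self-accelerating decomposition temperature 24.4 °C (< 55 °C), the polymerization initiator falls in Code H-5.
The polymerization initiator has self-accelerating decomposition temperature 42.6 °C, which is < 55 °C, so it is Code H-5 (Self-Reactive).
Self-accelerating decomposition temperature 39.3 °C meets the Code H-5 criterion (Self-Reactive), so the blowing-agent compound is Code H-5.
Code H-5 net quantity: 8.83 kg + 10.17 kg + (two 5.08 kg packs = 10.16 kg) = 29.16 kg.
29.16 kg exceeds the passenger aircraft limit of 25 kg for Code H-5.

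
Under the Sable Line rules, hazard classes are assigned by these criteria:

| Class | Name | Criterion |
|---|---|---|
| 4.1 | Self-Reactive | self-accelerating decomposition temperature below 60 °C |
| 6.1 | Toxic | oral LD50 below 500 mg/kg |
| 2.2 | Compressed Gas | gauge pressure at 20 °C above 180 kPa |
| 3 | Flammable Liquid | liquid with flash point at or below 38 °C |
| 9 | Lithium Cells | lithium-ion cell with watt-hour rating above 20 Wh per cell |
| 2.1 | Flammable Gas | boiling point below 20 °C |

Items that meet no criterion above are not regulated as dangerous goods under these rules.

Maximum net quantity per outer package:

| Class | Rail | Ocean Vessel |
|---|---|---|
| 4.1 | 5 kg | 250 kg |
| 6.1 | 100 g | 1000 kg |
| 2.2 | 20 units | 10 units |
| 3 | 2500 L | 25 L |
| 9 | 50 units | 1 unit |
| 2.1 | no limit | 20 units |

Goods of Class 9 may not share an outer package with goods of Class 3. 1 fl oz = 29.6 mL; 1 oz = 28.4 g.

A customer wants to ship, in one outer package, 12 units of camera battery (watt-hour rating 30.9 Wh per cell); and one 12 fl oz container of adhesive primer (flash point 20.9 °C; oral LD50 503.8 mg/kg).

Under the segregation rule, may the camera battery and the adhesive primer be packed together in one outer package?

No

The camera battery has watt-hour rating 30.9 Wh per cell, which is > 20 Wh per cell, so it is Class 9 (Lithium Cells).
Adhesive primer: flash point 20.9 °C ≤ 38 °C → Class 3 (Flammable Liquid).
Class 9 and Class 3 may not share an outer package.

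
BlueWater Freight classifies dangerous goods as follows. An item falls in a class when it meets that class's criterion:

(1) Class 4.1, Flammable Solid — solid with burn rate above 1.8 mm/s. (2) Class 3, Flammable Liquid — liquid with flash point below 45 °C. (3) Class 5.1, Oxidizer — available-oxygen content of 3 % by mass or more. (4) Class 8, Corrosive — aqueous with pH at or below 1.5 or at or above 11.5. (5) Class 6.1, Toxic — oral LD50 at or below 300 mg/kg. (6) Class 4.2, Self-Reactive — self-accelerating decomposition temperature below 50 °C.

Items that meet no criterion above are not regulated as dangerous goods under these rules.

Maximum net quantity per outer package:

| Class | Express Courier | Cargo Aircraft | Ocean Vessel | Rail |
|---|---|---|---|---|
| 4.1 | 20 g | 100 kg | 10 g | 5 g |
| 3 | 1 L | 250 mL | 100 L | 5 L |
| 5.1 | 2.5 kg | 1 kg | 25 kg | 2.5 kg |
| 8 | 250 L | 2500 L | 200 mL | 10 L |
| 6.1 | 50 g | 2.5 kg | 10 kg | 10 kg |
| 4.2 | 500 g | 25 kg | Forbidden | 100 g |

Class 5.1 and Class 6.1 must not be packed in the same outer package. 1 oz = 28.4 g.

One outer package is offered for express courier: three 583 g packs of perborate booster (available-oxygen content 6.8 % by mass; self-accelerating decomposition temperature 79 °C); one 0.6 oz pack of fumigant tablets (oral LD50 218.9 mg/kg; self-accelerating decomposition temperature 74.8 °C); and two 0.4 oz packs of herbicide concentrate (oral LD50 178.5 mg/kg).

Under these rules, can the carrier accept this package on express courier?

No

Perborate booster: available-oxygen content 6.8 % by mass ≥ 3 % by mass → Class 5.1 (Oxidizer).
Oral LD50 218.9 mg/kg meets the Class 6.1 criterion (Toxic), so the fumigant tablets are Class 6.1.
Oral LD50 178.5 mg/kg meets the Class 6.1 criterion (Toxic), so the herbicide concentrate is Class 6.1.
Class 5.1 quantity: three 583 g packs = 1.749 kg.
1.749 kg ≤ 2.5 kg (express courier limit, Class 5.1) — within limit.
Class 6.1 net quantity: (one 0.6 oz pack = 17.04 g) + (two 0.4 oz packs = 22.72 g) = 39.76 g.
39.76 g ≤ 50 g (express courier limit, Class 6.1) — within limit.
Class 5.1 and Class 6.1 may not share an outer package.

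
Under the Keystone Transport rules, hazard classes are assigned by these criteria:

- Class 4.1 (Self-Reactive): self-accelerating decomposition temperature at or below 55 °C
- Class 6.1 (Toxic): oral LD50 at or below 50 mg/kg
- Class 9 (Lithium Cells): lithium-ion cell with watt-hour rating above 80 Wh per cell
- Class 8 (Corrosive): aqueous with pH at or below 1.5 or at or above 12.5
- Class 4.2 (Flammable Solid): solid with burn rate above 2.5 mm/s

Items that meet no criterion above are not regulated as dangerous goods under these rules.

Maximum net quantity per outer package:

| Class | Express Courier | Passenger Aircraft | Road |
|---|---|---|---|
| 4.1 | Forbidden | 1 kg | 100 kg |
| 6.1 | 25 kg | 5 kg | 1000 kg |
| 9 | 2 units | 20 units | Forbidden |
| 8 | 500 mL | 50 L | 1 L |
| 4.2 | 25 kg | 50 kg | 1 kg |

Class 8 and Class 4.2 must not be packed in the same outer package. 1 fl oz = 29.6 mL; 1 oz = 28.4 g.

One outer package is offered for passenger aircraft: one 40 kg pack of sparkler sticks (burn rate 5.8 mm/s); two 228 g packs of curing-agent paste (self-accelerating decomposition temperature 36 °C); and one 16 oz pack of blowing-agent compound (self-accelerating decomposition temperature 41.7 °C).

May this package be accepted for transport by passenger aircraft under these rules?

Yes

Sparkler sticks: burn rate 5.8 mm/s > 2.5 mm/s → Class 4.2 (Flammable Solid).
The curing-agent paste has self-accelerating decomposition temperature 36 °C, which is ≤ 55 °C, so it is Class 4.1 (Self-Reactive).
The blowing-agent compound has self-accelerating decomposition temperature 41.7 °C, which is ≤ 55 °C, so it is Class 4.1 (Self-Reactive).
Class 4.1 net quantity: (two 228 g packs = 456 g) + (one 16 oz pack = 454.4 g) = 910.4 g.
That is within the Class 4.1 passenger aircraft limit of 1 kg.
Class 4.2 quantity: 40 kg.
That is within the Class 4.2 passenger aircraft limit of 50 kg.
The segregation rule (Class 8 with Class 4.2) does not apply to Class 4.1 with Class 4.2.
Every hazard class is within its passenger aircraft limit and no segregation rule is violated.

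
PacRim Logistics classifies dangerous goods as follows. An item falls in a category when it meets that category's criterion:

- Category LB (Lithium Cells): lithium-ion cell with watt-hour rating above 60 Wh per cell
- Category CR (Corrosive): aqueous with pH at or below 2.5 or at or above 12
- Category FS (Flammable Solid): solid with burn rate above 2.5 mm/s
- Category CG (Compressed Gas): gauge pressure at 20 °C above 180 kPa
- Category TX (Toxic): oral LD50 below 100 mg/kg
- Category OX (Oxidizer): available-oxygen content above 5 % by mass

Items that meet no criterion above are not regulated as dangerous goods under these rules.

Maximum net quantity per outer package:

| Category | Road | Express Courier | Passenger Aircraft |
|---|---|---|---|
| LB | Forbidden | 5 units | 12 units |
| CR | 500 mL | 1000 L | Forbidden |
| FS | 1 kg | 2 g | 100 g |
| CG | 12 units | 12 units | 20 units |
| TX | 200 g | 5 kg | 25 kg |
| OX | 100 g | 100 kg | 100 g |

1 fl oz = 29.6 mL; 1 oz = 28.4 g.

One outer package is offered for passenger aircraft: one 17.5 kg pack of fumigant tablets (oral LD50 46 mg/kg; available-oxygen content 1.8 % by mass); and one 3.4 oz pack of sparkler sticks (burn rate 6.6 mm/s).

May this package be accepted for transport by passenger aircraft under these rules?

Yes

The fumigant tablets have oral LD50 46 mg/kg, which is < 100 mg/kg, so they are Category TX (Toxic).
With burn rate 6.6 mm/s (> 2.5 mm/s), the sparkler sticks fall in Category FS.
Category TX quantity: 17.5 kg.
17.5 kg is within the passenger aircraft limit of 25 kg for Category TX.
Category FS quantity: one 3.4 oz pack = 96.56 g.
That is within the Category FS passenger aircraft limit of 100 g.
Every hazard category is within its passenger aircraft limit and no segregation rule is violated.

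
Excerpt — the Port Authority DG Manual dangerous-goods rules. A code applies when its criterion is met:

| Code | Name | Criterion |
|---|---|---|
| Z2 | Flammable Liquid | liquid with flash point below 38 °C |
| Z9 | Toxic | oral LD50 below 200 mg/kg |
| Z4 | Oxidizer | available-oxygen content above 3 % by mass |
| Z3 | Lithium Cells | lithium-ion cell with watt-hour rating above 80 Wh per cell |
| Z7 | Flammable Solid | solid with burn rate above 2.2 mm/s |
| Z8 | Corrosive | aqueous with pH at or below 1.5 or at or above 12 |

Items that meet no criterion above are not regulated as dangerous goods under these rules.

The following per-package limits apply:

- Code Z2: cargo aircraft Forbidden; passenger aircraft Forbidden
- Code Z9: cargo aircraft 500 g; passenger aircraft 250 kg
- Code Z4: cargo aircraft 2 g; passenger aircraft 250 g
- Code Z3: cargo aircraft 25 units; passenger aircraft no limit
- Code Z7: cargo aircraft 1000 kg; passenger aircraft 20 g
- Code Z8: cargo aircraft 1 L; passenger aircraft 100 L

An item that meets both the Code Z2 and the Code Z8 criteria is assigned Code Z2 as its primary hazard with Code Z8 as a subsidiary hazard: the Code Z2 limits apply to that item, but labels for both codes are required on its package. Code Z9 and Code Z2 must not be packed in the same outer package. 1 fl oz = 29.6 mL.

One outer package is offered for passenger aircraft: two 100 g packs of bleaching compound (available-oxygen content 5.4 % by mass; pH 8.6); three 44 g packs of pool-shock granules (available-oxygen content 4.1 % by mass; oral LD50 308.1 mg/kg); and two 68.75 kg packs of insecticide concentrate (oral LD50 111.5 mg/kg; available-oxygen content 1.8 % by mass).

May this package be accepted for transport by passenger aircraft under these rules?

Available-oxygen content 5.4 % by mass meets the Code Z4 criterion (Oxidizer), so the bleaching compound is Code Z4.
Pool-shock granules: available-oxygen content 4.1 % by mass > 3 % by mass → Code Z4 (Oxidizer).
Oral LD50 111.5 mg/kg meets the Code Z9 criterion (Toxic), so the insecticide concentrate is Code Z9.
Code Z9 quantity: two 68.75 kg packs = 137.5 kg.
137.5 kg is within the passenger aircraft limit of 250 kg for Code Z9.
Total Code Z4: (two 100 g packs = 200 g) + (three 44 g packs = 132 g) = 332 g.
That exceeds the Code Z4 passenger aircraft limit of 250 g.
The segregation rule (Code Z9 with Code Z2) does not apply to Code Z9 with Code Z4.

No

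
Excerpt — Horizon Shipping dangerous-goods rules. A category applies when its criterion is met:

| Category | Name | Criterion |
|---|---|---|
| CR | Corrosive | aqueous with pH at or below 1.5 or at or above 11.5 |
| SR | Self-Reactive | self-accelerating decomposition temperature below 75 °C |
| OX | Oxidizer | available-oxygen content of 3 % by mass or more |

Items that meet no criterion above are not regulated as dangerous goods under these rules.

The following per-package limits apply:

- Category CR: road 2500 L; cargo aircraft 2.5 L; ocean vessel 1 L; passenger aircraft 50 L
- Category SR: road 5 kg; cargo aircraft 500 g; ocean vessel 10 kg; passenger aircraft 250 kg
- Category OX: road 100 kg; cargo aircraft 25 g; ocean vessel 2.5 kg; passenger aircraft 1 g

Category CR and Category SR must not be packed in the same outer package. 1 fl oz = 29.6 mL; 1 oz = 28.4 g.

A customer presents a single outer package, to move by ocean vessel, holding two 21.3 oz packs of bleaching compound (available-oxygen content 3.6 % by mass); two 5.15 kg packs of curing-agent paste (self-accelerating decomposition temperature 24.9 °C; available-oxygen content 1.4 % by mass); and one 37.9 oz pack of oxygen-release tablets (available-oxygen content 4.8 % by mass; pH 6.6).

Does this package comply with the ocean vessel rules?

No

Available-oxygen content 3.6 % by mass meets the Category OX criterion (Oxidizer), so the bleaching compound is Category OX.
Curing-agent paste: self-accelerating decomposition temperature 24.9 °C < 75 °C → Category SR (Self-Reactive).
Oxygen-release tablets: available-oxygen content 4.8 % by mass ≥ 3 % by mass → Category OX (Oxidizer).
Total Category OX: (two 21.3 oz packs = 1209.84 g) + (one 37.9 oz pack = 1076.36 g) = 2286.2 g.
2286.2 g is within the ocean vessel limit of 2.5 kg for Category OX.
Category SR quantity: two 5.15 kg packs = 10.3 kg.
10.3 kg > 10 kg (ocean vessel limit, Category SR) — over the limit.
The segregation rule (Category CR with Category SR) does not apply to Category OX with Category SR.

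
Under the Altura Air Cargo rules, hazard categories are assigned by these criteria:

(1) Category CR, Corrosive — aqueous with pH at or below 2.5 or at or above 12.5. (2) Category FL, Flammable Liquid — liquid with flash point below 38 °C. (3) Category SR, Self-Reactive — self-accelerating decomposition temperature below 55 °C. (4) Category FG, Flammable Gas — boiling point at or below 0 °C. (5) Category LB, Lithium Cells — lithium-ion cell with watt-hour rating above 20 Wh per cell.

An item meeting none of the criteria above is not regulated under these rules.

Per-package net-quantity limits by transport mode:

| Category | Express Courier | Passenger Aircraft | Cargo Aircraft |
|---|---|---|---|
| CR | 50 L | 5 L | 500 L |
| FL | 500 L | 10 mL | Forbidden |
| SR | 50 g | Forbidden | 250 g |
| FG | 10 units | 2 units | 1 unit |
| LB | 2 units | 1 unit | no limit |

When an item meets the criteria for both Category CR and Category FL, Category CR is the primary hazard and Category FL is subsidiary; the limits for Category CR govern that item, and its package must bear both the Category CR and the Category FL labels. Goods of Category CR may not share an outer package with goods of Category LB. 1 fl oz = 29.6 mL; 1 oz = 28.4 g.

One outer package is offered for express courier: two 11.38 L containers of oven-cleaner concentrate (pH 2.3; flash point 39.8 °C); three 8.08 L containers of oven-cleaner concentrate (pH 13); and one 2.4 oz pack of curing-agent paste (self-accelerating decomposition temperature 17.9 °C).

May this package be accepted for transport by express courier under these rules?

No

pH 2.3 meets the Category CR criterion (Corrosive), so the oven-cleaner concentrate is Category CR.
The oven-cleaner concentrate has pH 13, which is ≥ 12.5, so it is Category CR (Corrosive).
With self-accelerating decomposition temperature 17.9 °C (< 55 °C), the curing-agent paste falls in Category SR.
Category CR net quantity: (two 11.38 L containers = 22.76 L) + (three 8.08 L containers = 24.24 L) = 47 L.
47 L is within the express courier limit of 50 L for Category CR.
Category SR quantity: one 2.4 oz pack = 68.16 g.
68.16 g > 50 g (express courier limit, Category SR) — over the limit.
The segregation rule (Category CR with Category LB) does not apply to Category CR with Category SR.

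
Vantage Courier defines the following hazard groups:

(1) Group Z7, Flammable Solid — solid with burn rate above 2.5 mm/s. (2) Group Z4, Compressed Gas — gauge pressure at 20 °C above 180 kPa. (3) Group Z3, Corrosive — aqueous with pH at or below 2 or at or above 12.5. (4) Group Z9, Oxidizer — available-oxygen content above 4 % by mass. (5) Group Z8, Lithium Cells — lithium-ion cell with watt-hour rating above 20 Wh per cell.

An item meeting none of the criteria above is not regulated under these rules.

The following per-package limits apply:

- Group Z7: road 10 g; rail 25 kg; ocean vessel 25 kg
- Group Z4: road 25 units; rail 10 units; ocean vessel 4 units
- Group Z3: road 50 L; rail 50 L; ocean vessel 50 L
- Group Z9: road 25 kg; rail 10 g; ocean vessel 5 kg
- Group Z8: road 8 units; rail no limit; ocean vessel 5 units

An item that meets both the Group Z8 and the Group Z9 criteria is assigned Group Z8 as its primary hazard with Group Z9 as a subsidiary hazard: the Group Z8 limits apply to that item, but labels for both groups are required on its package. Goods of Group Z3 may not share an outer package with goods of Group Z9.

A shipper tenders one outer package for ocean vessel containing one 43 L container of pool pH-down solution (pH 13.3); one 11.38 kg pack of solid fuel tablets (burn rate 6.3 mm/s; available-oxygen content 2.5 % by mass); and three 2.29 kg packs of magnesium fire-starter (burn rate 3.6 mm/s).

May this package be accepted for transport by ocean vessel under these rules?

Pool pH-down solution: pH 13.3 ≥ 12.5 → Group Z3 (Corrosive).
The solid fuel tablets have burn rate 6.3 mm/s, which is > 2.5 mm/s, so they are Group Z7 (Flammable Solid).
Magnesium fire-starter: burn rate 3.6 mm/s > 2.5 mm/s → Group Z7 (Flammable Solid).
Group Z3 quantity: 43 L.
43 L ≤ 50 L (ocean vessel limit, Group Z3) — within limit.
Group Z7 net quantity: 11.38 kg + (three 2.29 kg packs = 6.87 kg) = 18.25 kg.
18.25 kg is within the ocean vessel limit of 25 kg for Group Z7.
The segregation rule (Group Z3 with Group Z9) does not apply to Group Z3 with Group Z7.
Every hazard group is within its ocean vessel limit and no segregation rule is violated.

Yes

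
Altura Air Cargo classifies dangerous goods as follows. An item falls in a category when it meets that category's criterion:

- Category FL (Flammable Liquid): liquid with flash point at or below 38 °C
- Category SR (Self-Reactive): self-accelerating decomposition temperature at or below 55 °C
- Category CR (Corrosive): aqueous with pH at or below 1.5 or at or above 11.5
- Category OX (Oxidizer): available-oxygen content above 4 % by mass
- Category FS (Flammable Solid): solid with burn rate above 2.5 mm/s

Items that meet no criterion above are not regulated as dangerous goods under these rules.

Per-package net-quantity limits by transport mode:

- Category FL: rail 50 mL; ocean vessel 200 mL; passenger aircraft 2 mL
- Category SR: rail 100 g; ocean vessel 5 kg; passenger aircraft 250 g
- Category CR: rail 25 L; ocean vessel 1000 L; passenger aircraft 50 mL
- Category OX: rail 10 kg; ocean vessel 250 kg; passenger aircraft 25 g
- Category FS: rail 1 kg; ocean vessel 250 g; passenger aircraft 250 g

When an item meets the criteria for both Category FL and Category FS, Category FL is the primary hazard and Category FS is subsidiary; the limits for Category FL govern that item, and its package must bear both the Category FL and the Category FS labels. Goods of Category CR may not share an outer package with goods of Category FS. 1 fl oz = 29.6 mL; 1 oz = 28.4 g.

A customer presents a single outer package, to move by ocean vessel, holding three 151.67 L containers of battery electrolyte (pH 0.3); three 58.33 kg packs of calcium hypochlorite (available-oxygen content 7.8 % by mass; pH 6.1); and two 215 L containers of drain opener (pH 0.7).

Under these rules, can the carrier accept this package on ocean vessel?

Yes

pH 0.3 meets the Category CR criterion (Corrosive), so the battery electrolyte is Category CR.
Calcium hypochlorite: available-oxygen content 7.8 % by mass > 4 % by mass → Category OX (Oxidizer).
The drain opener has pH 0.7, which is ≤ 1.5, so it is Category CR (Corrosive).
Total Category CR: (three 151.67 L containers = 455.01 L) + (two 215 L containers = 430 L) = 885.01 L.
That is within the Category CR ocean vessel limit of 1000 L.
Category OX quantity: three 58.33 kg packs = 174.99 kg.
That is within the Category OX ocean vessel limit of 250 kg.
The segregation rule (Category CR with Category FS) does not apply to Category CR with Category OX.
Every hazard category is within its ocean vessel limit and no segregation rule is violated.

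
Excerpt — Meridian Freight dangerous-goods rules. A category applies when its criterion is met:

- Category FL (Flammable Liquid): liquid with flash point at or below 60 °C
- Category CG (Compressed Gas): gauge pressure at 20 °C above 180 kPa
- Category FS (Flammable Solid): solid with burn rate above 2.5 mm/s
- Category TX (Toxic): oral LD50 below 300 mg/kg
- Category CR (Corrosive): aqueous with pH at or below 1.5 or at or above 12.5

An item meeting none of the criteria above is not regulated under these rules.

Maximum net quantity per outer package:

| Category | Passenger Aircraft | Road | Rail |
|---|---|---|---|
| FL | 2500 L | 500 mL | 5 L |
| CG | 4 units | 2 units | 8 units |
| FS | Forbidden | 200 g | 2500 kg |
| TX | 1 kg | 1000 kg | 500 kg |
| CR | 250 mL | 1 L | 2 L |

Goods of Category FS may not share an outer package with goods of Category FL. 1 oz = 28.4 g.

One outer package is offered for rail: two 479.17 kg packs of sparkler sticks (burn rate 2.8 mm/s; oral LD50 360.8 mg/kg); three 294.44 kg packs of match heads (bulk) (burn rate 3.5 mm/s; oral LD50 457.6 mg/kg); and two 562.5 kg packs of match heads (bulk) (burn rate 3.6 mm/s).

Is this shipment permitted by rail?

The sparkler sticks have burn rate 2.8 mm/s, which is > 2.5 mm/s, so they are Category FS (Flammable Solid).
Match heads (bulk): burn rate 3.5 mm/s > 2.5 mm/s → Category FS (Flammable Solid).
The match heads (bulk) have burn rate 3.6 mm/s, which is > 2.5 mm/s, so they are Category FS (Flammable Solid).
Category FS net quantity: (two 479.17 kg packs = 958.34 kg) + (three 294.44 kg packs = 883.32 kg) + (two 562.5 kg packs = 1125 kg) = 2966.66 kg.
2966.66 kg > 2500 kg (rail limit, Category FS) — over the limit.

No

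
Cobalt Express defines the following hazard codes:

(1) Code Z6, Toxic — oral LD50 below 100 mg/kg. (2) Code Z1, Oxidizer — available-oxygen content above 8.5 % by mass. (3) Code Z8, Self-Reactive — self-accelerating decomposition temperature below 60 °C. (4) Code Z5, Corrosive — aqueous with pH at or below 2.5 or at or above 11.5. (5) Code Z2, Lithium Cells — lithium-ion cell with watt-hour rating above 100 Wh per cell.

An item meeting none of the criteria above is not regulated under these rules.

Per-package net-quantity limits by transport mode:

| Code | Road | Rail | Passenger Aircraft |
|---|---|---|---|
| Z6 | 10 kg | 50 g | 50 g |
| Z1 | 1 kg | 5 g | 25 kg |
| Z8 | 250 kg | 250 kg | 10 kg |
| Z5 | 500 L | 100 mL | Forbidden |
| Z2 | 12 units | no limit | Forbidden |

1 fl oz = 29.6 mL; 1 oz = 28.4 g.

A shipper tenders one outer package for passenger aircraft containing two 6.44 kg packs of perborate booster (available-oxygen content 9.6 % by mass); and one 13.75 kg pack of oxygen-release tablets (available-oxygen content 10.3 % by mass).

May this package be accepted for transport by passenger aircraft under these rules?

No

With available-oxygen content 9.6 % by mass (> 8.5 % by mass), the perborate booster falls in Code Z1.
Oxygen-release tablets: available-oxygen content 10.3 % by mass > 8.5 % by mass → Code Z1 (Oxidizer).
Code Z1 net quantity: (two 6.44 kg packs = 12.88 kg) + 13.75 kg = 26.63 kg.
26.63 kg exceeds the passenger aircraft limit of 25 kg for Code Z1.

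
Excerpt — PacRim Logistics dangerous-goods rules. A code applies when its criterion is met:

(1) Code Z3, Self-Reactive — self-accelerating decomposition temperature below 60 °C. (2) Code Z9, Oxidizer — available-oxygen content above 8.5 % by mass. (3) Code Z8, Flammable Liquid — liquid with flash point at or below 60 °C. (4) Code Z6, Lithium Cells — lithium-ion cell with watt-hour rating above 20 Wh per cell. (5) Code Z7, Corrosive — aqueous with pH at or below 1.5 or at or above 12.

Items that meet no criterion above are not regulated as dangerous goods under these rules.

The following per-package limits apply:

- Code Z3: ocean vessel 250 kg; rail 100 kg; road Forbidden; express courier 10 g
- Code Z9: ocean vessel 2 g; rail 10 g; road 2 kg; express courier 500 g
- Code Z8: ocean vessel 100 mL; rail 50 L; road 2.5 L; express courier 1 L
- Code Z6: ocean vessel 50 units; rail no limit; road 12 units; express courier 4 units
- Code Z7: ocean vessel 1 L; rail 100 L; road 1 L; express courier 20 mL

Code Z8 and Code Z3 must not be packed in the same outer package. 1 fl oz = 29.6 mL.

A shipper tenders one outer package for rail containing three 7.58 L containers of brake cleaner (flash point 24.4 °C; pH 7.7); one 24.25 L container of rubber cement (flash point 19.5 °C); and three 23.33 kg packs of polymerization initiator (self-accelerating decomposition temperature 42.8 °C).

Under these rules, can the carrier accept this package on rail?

No

Flash point 24.4 °C meets the Code Z8 criterion (Flammable Liquid), so the brake cleaner is Code Z8.
Rubber cement: flash point 19.5 °C ≤ 60 °C → Code Z8 (Flammable Liquid).
With self-accelerating decomposition temperature 42.8 °C (< 60 °C), the polymerization initiator falls in Code Z3.
Code Z8 net quantity: (three 7.58 L containers = 22.74 L) + 24.25 L = 46.99 L.
46.99 L ≤ 50 L (rail limit, Code Z8) — within limit.
Code Z3 quantity: three 23.33 kg packs = 69.99 kg.
69.99 kg is within the rail limit of 100 kg for Code Z3.
Code Z8 and Code Z3 may not share an outer package.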